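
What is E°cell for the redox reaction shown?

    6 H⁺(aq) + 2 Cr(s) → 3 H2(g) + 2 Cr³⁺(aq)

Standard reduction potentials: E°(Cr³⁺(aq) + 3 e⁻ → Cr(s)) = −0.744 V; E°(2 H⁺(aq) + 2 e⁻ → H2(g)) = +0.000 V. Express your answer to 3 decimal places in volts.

+0.744 V

H⁺(aq) gains electrons, so the 2H⁺/H₂ couple is the cathode; the Cr³⁺/Cr couple is the anode.
E°cell = E°(cathode) − E°(anode) = +0.000 − (−0.744) = +0.744 V.
The positive value indicates the reaction is spontaneous as written.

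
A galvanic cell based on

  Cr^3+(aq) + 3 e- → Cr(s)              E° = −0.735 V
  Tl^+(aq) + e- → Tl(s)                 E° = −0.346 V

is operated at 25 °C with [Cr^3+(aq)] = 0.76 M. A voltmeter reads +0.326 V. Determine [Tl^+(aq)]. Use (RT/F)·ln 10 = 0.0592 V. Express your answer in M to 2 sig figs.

With Tl⁺/Tl at the cathode and Cr³⁺/Cr at the anode, E°cell = −0.346 − (−0.735) = +0.389 V (n = 3).
Since E = E° − (0.0592/n)·log Q, log Q = n(E° − E)/0.0592 = 3.193.
The balanced reaction is 3 Tl^+(aq) + Cr(s) → 3 Tl(s) + Cr^3+(aq), so Q = [Cr^3+(aq)] / [Tl^+(aq)]^3.
Solving for the unknown gives log [Tl^+(aq)] = −1.104, so [Tl^+(aq)] ≈ 0.079 M.

0.079 M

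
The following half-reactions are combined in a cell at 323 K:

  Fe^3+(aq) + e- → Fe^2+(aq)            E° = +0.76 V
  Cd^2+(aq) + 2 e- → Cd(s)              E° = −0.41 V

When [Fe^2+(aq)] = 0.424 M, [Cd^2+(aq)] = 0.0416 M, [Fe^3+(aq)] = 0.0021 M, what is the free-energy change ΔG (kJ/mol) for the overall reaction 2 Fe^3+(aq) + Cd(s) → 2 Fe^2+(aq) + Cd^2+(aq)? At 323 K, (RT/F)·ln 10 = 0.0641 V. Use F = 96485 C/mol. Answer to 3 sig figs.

E°cell = +0.76 − (−0.41) = +1.17 V; the balanced reaction transfers n = 2 electrons.
Here Q = ([Fe^2+(aq)]^2·[Cd^2+(aq)]) / [Fe^3+(aq)]^2 = 1.7×10^3 (log Q = 3.229), giving E = +1.17 − (0.0641/2)·(3.229) = +1.0665 V.
Finally ΔG = −nFE = −(2)(96485 C/mol)(+1.0665 V) = −206 kJ/mol.

−206 kJ/mol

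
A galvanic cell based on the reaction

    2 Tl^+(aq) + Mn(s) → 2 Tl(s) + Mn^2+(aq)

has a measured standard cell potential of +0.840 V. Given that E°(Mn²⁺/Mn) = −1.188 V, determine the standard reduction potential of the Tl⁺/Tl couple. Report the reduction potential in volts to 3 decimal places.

In the reaction as written the Tl⁺/Tl couple is reduced (cathode) and Mn²⁺/Mn is oxidized (anode), so E°cell = E°(Tl⁺/Tl) − E°(Mn²⁺/Mn).
E°(Tl⁺/Tl) = E°cell + E°(anode) = +0.840 + (−1.188) = −0.348 V.

−0.348 V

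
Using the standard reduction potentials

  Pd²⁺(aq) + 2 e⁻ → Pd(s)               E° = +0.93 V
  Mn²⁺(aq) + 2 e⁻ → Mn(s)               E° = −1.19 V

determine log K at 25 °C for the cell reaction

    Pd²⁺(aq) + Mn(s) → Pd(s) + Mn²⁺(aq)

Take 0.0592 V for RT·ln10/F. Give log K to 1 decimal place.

log K = 71.6

The Pd²⁺/Pd couple is reduced (cathode); E°cell = +0.93 − (−1.19) = +2.12 V with n = 2.
At equilibrium E = 0, so log K = nE°cell / 0.0592 = (2)(+2.12) / 0.0592 = 71.6.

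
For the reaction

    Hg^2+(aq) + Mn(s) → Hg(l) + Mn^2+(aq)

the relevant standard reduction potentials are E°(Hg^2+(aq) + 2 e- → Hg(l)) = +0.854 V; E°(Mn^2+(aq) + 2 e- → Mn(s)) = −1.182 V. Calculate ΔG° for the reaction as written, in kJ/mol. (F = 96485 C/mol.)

−393 kJ/mol

In the reaction as written Hg^2+(aq) is reduced, so the Hg²⁺/Hg couple is the cathode and Mn²⁺/Mn is the anode.
E°cell = +0.854 − (−1.182) = +2.036 V; balancing electrons gives n = 2.
ΔG° = −nFE°cell = −(2)(96485)(+2.036) J/mol = −393 kJ/mol.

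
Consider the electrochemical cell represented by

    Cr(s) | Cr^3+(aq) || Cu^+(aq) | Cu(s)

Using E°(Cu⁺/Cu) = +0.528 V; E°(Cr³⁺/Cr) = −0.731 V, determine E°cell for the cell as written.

+1.259 V

By convention the left-hand electrode in cell notation is the anode (oxidation) and the right-hand electrode is the cathode (reduction).
E°cell = E°(right) − E°(left) = +0.528 − (−0.731) = +1.259 V.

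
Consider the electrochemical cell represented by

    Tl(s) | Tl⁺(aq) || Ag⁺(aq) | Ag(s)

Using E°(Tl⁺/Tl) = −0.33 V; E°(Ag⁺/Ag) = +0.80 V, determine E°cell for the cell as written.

+1.13 V

By convention the left-hand electrode in cell notation is the anode (oxidation) and the right-hand electrode is the cathode (reduction).
E°cell = E°(right) − E°(left) = +0.80 − (−0.33) = +1.13 V.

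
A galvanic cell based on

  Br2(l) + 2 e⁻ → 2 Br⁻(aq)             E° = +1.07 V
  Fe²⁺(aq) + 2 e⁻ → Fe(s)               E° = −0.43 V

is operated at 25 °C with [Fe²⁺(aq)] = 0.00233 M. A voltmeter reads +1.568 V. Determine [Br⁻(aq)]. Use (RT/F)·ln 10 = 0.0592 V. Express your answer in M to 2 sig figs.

1.5 M

Br₂/Br⁻ is the cathode (higher E°); E°cell = +1.07 − (−0.43) = +1.50 V with n = 2.
From the Nernst equation, log Q = n(E° − E)/0.0592 = 2·(+1.50 − (+1.568))/0.0592 = −2.297.
For Br2(l) + Fe(s) → 2 Br⁻(aq) + Fe²⁺(aq), the reaction quotient is Q = [Br⁻(aq)]^2·[Fe²⁺(aq)].
Isolating [Br⁻(aq)] in Q = 10^{−2.297} yields log [Br⁻(aq)] = 0.168, i.e. 1.5 M.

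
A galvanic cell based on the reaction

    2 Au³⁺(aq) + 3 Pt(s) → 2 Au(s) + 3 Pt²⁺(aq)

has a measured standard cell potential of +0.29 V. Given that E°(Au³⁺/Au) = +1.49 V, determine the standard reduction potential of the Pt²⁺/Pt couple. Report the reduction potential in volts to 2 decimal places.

In the reaction as written the Au³⁺/Au couple is reduced (cathode) and Pt²⁺/Pt is oxidized (anode), so E°cell = E°(Au³⁺/Au) − E°(Pt²⁺/Pt).
E°(Pt²⁺/Pt) = E°(cathode) − E°cell = +1.49 − (+0.29) = +1.20 V.

+1.20 V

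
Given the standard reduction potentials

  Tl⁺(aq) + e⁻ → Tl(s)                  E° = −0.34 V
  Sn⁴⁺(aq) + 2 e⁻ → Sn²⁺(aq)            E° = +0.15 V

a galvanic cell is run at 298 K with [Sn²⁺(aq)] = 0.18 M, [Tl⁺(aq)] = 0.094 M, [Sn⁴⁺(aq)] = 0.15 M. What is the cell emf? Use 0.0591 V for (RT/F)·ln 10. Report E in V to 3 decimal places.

Sn⁴⁺/Sn²⁺ is reduced (cathode, E° = +0.15 V) and Tl⁺/Tl is oxidized (anode).
The standard potential is +0.15 − (−0.34) = +0.49 V and the balanced reaction transfers n = 2 electrons.
The balanced reaction is Sn⁴⁺(aq) + 2 Tl(s) → Sn²⁺(aq) + 2 Tl⁺(aq), so Q = ([Sn²⁺(aq)]·[Tl⁺(aq)]^2) / [Sn⁴⁺(aq)] = 0.0106 and log Q = −1.975.
E = E° − (0.0591/n)·log Q = +0.49 − (0.0591/2)(−1.975) = +0.548 V.

+0.548 V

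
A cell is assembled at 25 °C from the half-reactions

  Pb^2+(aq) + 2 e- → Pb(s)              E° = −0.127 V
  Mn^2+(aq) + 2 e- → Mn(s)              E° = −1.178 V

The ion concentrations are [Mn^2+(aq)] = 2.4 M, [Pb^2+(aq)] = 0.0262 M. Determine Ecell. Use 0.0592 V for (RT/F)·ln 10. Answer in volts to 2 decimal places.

The Pb²⁺/Pb couple has the more positive E°, so it is the cathode; Mn²⁺/Mn is the anode.
E°cell = E°cat − E°an = −0.127 − (−1.178) = +1.051 V; n = 2.
The balanced reaction is Pb^2+(aq) + Mn(s) → Pb(s) + Mn^2+(aq), so Q = [Mn^2+(aq)] / [Pb^2+(aq)] = 91.6 and log Q = 1.962.
By the Nernst equation, E = +1.051 − (0.0592/2)·(1.962) = +0.99 V.

+0.99 V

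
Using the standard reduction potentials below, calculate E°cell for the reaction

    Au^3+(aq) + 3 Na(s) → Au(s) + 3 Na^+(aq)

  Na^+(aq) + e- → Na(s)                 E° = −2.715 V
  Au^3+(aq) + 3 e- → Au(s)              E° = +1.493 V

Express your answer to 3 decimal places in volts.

+4.208 V

Au^3+(aq) gains electrons, so the Au³⁺/Au couple is the cathode; the Na⁺/Na couple is the anode.
E°cell = E°(cathode) − E°(anode) = +1.493 − (−2.715) = +4.208 V.
The positive value indicates the reaction is spontaneous as written.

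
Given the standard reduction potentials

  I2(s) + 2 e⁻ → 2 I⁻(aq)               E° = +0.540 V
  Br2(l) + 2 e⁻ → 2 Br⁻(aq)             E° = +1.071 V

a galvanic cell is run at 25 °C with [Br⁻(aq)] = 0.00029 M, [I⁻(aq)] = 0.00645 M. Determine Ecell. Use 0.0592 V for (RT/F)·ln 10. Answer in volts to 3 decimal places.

+0.611 V

Since E°(Br₂/Br⁻) > E°(I₂/I⁻), Br₂/Br⁻ serves as the cathode.
E°cell = +1.071 − (+0.540) = +0.531 V, with n = 2 electrons transferred.
For the overall reaction Br2(l) + 2 I⁻(aq) → 2 Br⁻(aq) + I2(s), Q = [Br⁻(aq)]^2 / [I⁻(aq)]^2 = 0.00202, giving log Q = −2.694.
E = E° − (0.0592/n)·log Q = +0.531 − (0.0592/2)(−2.694) = +0.611 V.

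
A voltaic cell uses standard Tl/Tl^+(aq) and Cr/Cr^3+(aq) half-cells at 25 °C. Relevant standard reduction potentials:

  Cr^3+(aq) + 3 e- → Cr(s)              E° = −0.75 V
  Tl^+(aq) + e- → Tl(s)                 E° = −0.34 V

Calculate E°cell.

The Tl⁺/Tl couple has the higher E°, so Tl ion is reduced (cathode) and Cr is oxidized (anode).
E°cell = E°(cathode) − E°(anode) = −0.34 − (−0.75) = +0.41 V.

+0.41 V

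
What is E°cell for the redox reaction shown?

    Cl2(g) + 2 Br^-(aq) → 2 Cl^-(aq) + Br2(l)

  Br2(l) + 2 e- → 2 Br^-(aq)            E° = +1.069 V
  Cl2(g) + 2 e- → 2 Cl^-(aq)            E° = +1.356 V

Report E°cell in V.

In the reaction as written, Cl2(g) is reduced (cathode) and Br2(l) is produced by oxidation at the anode.
E°cell = E°(cathode) − E°(anode) = +1.356 − (+1.069) = +0.287 V.

+0.287 V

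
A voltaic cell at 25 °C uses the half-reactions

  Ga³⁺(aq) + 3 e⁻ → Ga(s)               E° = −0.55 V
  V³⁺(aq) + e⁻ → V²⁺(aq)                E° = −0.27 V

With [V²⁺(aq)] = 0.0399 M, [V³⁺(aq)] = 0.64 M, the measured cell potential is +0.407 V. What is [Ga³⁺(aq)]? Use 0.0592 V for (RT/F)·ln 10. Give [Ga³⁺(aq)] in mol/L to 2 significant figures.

0.0015 M

V³⁺/V²⁺ is the cathode (higher E°); E°cell = −0.27 − (−0.55) = +0.28 V with n = 3.
Since E = E° − (0.0592/n)·log Q, log Q = n(E° − E)/0.0592 = −6.436.
For 3 V³⁺(aq) + Ga(s) → 3 V²⁺(aq) + Ga³⁺(aq), the reaction quotient is Q = ([V²⁺(aq)]^3·[Ga³⁺(aq)]) / [V³⁺(aq)]^3.
Solving for the unknown gives log [Ga³⁺(aq)] = −2.820, so [Ga³⁺(aq)] ≈ 0.0015 M.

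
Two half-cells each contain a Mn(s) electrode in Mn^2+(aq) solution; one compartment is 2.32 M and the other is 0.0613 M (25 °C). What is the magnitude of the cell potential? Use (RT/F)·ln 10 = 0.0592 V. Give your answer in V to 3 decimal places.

For a concentration cell E°cell = 0, since both electrodes use the same couple.
The compartment with the higher Mn^2+(aq) concentration (2.32 M) acts as the cathode; ions are reduced there and produced at the dilute (0.0613 M) anode.
With n = 2, Ecell = −(0.0592/2)·log([dilute]/[conc]) = −(0.0592/2)·log(0.0613/2.32) = +0.047 V.

0.047 V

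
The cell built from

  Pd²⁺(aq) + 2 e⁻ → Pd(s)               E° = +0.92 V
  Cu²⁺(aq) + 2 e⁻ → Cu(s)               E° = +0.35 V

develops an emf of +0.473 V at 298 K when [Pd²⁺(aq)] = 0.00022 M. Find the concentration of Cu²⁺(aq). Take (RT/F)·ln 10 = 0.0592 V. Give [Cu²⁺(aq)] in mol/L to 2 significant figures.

With Pd²⁺/Pd at the cathode and Cu²⁺/Cu at the anode, E°cell = +0.92 − (+0.35) = +0.57 V (n = 2).
Rearranging E = E° − (0.0592/n)·log Q gives log Q = 2(+0.57 − (+0.473))/0.0592 = 3.277.
Balancing electrons gives Pd²⁺(aq) + Cu(s) → Pd(s) + Cu²⁺(aq); thus Q = [Cu²⁺(aq)] / [Pd²⁺(aq)].
Solving for the unknown gives log [Cu²⁺(aq)] = −0.381, so [Cu²⁺(aq)] ≈ 0.42 M.

0.42 M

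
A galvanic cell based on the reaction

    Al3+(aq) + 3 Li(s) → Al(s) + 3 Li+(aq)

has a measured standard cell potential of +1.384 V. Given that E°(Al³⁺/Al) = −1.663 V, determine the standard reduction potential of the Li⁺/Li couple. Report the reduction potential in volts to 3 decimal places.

In the reaction as written the Al³⁺/Al couple is reduced (cathode) and Li⁺/Li is oxidized (anode), so E°cell = E°(Al³⁺/Al) − E°(Li⁺/Li).
E°(Li⁺/Li) = E°(cathode) − E°cell = −1.663 − (+1.384) = −3.047 V.

−3.047 V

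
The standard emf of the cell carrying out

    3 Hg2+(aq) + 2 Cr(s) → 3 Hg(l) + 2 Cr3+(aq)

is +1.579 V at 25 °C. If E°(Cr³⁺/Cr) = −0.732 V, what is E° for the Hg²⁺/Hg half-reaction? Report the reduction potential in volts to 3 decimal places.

+0.847 V

In the reaction as written the Hg²⁺/Hg couple is reduced (cathode) and Cr³⁺/Cr is oxidized (anode), so E°cell = E°(Hg²⁺/Hg) − E°(Cr³⁺/Cr).
E°(Hg²⁺/Hg) = E°cell + E°(anode) = +1.579 + (−0.732) = +0.847 V.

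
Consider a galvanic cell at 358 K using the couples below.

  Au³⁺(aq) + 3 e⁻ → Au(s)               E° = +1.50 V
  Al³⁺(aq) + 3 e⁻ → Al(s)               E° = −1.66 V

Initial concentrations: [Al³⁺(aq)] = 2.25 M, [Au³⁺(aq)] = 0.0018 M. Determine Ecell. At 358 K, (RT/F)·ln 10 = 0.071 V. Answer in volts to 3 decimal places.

+3.087 V

Au³⁺/Au is reduced (cathode, E° = +1.50 V) and Al³⁺/Al is oxidized (anode).
E°cell = +1.50 − (−1.66) = +3.16 V, with n = 3 electrons transferred.
The balanced reaction is Au³⁺(aq) + Al(s) → Au(s) + Al³⁺(aq), so Q = [Al³⁺(aq)] / [Au³⁺(aq)] = 1.25×10^3 and log Q = 3.097.
Applying E = E° − (RT ln10/nF)·log Q gives +3.16 − (0.071/3)(3.097) = +3.087 V.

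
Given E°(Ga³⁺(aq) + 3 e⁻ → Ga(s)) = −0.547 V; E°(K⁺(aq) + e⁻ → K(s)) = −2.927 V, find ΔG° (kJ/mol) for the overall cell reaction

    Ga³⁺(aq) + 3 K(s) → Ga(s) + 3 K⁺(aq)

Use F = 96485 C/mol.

In the reaction as written Ga³⁺(aq) is reduced, so the Ga³⁺/Ga couple is the cathode and K⁺/K is the anode.
E°cell = −0.547 − (−2.927) = +2.380 V; balancing electrons gives n = 3.
ΔG° = −nFE°cell = −(3)(96485)(+2.380) J/mol = −689 kJ/mol.

−689 kJ/mol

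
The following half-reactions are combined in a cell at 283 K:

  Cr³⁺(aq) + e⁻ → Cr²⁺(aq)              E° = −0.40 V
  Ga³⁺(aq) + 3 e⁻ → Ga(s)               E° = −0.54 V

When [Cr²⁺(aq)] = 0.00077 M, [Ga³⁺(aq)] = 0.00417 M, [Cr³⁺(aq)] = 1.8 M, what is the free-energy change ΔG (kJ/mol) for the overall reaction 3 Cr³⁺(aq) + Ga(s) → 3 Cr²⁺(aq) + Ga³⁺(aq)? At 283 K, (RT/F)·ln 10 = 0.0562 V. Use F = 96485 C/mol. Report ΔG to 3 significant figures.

E°cell = −0.40 − (−0.54) = +0.14 V; the balanced reaction transfers n = 3 electrons.
Q = ([Cr²⁺(aq)]^3·[Ga³⁺(aq)]) / [Cr³⁺(aq)]^3 = 3.26×10^−13, so log Q = −12.486 and E = +0.14 − (0.0562/3)(−12.486) = +0.3739 V.
ΔG = −nFE = −(3)(96485)(+0.3739) J/mol = −108 kJ/mol.

−108 kJ/mol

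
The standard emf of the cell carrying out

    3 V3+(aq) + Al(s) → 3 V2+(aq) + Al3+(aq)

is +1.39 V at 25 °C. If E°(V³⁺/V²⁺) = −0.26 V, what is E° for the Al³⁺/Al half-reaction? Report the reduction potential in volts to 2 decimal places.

In the reaction as written the V³⁺/V²⁺ couple is reduced (cathode) and Al³⁺/Al is oxidized (anode), so E°cell = E°(V³⁺/V²⁺) − E°(Al³⁺/Al).
E°(Al³⁺/Al) = E°(cathode) − E°cell = −0.26 − (+1.39) = −1.65 V.

−1.65 V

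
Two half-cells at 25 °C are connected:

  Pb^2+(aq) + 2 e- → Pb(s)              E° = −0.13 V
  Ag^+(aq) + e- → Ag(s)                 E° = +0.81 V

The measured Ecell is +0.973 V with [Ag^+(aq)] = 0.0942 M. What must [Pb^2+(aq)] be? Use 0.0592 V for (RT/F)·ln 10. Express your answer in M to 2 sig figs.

With Ag⁺/Ag at the cathode and Pb²⁺/Pb at the anode, E°cell = +0.81 − (−0.13) = +0.94 V (n = 2).
Rearranging E = E° − (0.0592/n)·log Q gives log Q = 2(+0.94 − (+0.973))/0.0592 = −1.115.
Balancing electrons gives 2 Ag^+(aq) + Pb(s) → 2 Ag(s) + Pb^2+(aq); thus Q = [Pb^2+(aq)] / [Ag^+(aq)]^2.
Isolating [Pb^2+(aq)] in Q = 10^{−1.115} yields log [Pb^2+(aq)] = −3.167, i.e. 0.00068 M.

0.00068 M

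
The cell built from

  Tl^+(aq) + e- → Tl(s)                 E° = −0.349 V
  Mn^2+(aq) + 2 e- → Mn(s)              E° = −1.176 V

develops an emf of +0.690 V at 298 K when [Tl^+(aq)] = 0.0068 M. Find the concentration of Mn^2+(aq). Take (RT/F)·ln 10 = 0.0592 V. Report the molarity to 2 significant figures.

2.0 M

With Tl⁺/Tl at the cathode and Mn²⁺/Mn at the anode, E°cell = −0.349 − (−1.176) = +0.827 V (n = 2).
Rearranging E = E° − (0.0592/n)·log Q gives log Q = 2(+0.827 − (+0.690))/0.0592 = 4.628.
Balancing electrons gives 2 Tl^+(aq) + Mn(s) → 2 Tl(s) + Mn^2+(aq); thus Q = [Mn^2+(aq)] / [Tl^+(aq)]^2.
Substituting the known concentrations and solving, log [Mn^2+(aq)] = 0.293 and [Mn^2+(aq)] = 2.0 M.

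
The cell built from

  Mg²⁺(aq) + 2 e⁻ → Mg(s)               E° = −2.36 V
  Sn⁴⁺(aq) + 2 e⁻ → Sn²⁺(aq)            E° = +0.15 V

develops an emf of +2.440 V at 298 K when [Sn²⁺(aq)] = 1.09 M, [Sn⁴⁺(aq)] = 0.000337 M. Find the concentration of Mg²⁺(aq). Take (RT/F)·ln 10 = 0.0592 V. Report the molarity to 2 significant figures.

0.072 M

With Sn⁴⁺/Sn²⁺ at the cathode and Mg²⁺/Mg at the anode, E°cell = +0.15 − (−2.36) = +2.51 V (n = 2).
Rearranging E = E° − (0.0592/n)·log Q gives log Q = 2(+2.51 − (+2.440))/0.0592 = 2.365.
Balancing electrons gives Sn⁴⁺(aq) + Mg(s) → Sn²⁺(aq) + Mg²⁺(aq); thus Q = ([Sn²⁺(aq)]·[Mg²⁺(aq)]) / [Sn⁴⁺(aq)].
Substituting the known concentrations and solving, log [Mg²⁺(aq)] = −1.145 and [Mg²⁺(aq)] = 0.072 M.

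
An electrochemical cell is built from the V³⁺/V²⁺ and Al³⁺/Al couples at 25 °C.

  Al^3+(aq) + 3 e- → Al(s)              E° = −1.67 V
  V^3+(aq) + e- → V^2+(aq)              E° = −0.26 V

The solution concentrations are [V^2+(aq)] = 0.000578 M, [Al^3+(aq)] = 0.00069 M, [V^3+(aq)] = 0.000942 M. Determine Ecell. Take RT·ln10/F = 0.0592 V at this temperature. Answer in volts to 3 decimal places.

Since E°(V³⁺/V²⁺) > E°(Al³⁺/Al), V³⁺/V²⁺ serves as the cathode.
The standard potential is −0.26 − (−1.67) = +1.41 V and the balanced reaction transfers n = 3 electrons.
For the overall reaction 3 V^3+(aq) + Al(s) → 3 V^2+(aq) + Al^3+(aq), Q = ([V^2+(aq)]^3·[Al^3+(aq)]) / [V^3+(aq)]^3 = 0.000159, giving log Q = −3.798.
E = E° − (0.0592/n)·log Q = +1.41 − (0.0592/3)(−3.798) = +1.485 V.

+1.485 V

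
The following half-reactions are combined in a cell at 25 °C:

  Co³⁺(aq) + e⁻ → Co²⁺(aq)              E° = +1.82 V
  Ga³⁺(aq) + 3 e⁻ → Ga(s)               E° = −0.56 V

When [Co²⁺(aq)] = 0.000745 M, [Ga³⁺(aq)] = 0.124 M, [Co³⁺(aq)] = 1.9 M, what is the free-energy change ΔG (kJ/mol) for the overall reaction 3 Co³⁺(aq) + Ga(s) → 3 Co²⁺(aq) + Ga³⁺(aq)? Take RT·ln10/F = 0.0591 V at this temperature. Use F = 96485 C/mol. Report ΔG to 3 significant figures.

−752 kJ/mol

The standard cell potential is +1.82 − (−0.56) = +2.38 V, with n = 3 electrons in the balanced equation.
Q = ([Co²⁺(aq)]^3·[Ga³⁺(aq)]) / [Co³⁺(aq)]^3 = 7.48×10^−12, so log Q = −11.126 and E = +2.38 − (0.0591/3)(−11.126) = +2.5992 V.
ΔG = −nFE = −(3)(96485)(+2.5992) J/mol = −752 kJ/mol.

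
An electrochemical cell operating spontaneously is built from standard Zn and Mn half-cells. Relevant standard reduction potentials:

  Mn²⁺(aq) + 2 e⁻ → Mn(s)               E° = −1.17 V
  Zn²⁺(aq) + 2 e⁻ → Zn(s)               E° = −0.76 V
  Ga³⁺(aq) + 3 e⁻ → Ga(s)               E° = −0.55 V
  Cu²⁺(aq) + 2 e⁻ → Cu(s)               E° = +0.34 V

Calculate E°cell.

Of the two couples in this cell, the one with the more positive reduction potential is reduced at the cathode: here that is Zn²⁺/Zn (−0.76 V); Mn²⁺/Mn (−1.17 V) is the anode.
E°cell = E°(cathode) − E°(anode) = −0.76 − (−1.17) = +0.41 V.

+0.41 V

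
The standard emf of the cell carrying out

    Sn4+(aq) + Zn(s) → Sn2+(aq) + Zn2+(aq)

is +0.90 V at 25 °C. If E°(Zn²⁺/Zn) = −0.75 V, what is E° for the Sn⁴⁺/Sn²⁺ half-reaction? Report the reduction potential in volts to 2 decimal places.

In the reaction as written the Sn⁴⁺/Sn²⁺ couple is reduced (cathode) and Zn²⁺/Zn is oxidized (anode), so E°cell = E°(Sn⁴⁺/Sn²⁺) − E°(Zn²⁺/Zn).
E°(Sn⁴⁺/Sn²⁺) = E°cell + E°(anode) = +0.90 + (−0.75) = +0.15 V.

+0.15 V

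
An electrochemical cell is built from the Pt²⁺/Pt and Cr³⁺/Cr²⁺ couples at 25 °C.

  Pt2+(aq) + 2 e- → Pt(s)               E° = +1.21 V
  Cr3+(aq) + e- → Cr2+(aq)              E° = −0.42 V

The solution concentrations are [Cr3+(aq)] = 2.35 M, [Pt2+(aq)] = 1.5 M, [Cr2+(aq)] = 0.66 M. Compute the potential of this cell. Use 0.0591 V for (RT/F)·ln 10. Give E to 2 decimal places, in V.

+1.60 V

Pt²⁺/Pt is reduced (cathode, E° = +1.21 V) and Cr³⁺/Cr²⁺ is oxidized (anode).
E°cell = E°cat − E°an = +1.21 − (−0.42) = +1.63 V; n = 2.
Balancing gives Pt2+(aq) + 2 Cr2+(aq) → Pt(s) + 2 Cr3+(aq); hence Q = [Cr3+(aq)]^2 / ([Pt2+(aq)]·[Cr2+(aq)]^2) = 8.45 (log Q = 0.927).
By the Nernst equation, E = +1.63 − (0.0591/2)·(0.927) = +1.60 V.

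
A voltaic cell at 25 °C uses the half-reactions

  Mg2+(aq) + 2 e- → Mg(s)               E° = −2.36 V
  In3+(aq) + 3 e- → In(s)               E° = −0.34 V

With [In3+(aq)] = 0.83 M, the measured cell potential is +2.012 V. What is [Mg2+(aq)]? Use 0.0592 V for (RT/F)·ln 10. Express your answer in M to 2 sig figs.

The In³⁺/In couple has the larger reduction potential, so it is the cathode: E°cell = −0.34 − (−2.36) = +2.02 V and n = 6.
From the Nernst equation, log Q = n(E° − E)/0.0592 = 6·(+2.02 − (+2.012))/0.0592 = 0.811.
For 2 In3+(aq) + 3 Mg(s) → 2 In(s) + 3 Mg2+(aq), the reaction quotient is Q = [Mg2+(aq)]^3 / [In3+(aq)]^2.
Substituting the known concentrations and solving, log [Mg2+(aq)] = 0.216 and [Mg2+(aq)] = 1.6 M.

1.6 M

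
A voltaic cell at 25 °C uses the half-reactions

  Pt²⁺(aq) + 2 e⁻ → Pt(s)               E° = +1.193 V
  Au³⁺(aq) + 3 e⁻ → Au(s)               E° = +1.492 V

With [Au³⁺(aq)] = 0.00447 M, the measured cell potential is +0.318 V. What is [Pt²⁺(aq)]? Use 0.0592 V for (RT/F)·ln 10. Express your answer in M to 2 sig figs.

0.0062 M

Au³⁺/Au is the cathode (higher E°); E°cell = +1.492 − (+1.193) = +0.299 V with n = 6.
Since E = E° − (0.0592/n)·log Q, log Q = n(E° − E)/0.0592 = −1.926.
For 2 Au³⁺(aq) + 3 Pt(s) → 2 Au(s) + 3 Pt²⁺(aq), the reaction quotient is Q = [Pt²⁺(aq)]^3 / [Au³⁺(aq)]^2.
Solving for the unknown gives log [Pt²⁺(aq)] = −2.208, so [Pt²⁺(aq)] ≈ 0.0062 M.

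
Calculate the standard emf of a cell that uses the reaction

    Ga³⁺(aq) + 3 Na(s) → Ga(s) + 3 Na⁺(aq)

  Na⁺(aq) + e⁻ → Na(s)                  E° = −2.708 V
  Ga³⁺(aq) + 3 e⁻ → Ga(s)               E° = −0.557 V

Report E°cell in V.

+2.151 V

Ga³⁺(aq) gains electrons, so the Ga³⁺/Ga couple is the cathode; the Na⁺/Na couple is the anode.
E°cell = E°(cathode) − E°(anode) = −0.557 − (−2.708) = +2.151 V.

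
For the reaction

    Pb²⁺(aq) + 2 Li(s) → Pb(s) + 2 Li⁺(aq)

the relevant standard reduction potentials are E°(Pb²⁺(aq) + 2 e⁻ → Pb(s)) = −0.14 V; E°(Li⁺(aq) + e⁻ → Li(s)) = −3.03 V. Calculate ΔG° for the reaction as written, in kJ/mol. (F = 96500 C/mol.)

In the reaction as written Pb²⁺(aq) is reduced, so the Pb²⁺/Pb couple is the cathode and Li⁺/Li is the anode.
E°cell = −0.14 − (−3.03) = +2.89 V; balancing electrons gives n = 2.
ΔG° = −nFE°cell = −(2)(96500)(+2.89) J/mol = −558 kJ/mol.

−558 kJ/mol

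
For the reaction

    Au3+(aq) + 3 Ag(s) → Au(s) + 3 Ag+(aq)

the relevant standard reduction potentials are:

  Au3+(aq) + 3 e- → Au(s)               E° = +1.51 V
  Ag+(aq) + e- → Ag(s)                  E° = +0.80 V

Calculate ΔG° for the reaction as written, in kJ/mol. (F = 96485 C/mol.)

In the reaction as written Au3+(aq) is reduced, so the Au³⁺/Au couple is the cathode and Ag⁺/Ag is the anode.
E°cell = +1.51 − (+0.80) = +0.71 V; balancing electrons gives n = 3.
ΔG° = −nFE°cell = −(3)(96485)(+0.71) J/mol = −206 kJ/mol.

−206 kJ/mol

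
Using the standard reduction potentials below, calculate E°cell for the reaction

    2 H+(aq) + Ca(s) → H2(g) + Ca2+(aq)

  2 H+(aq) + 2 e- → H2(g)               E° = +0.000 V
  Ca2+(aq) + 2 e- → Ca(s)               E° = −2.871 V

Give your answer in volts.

+2.871 V

In the reaction as written, H+(aq) is reduced (cathode) and Ca2+(aq) is produced by oxidation at the anode.
E°cell = E°(cathode) − E°(anode) = +0.000 − (−2.871) = +2.871 V.
The positive value indicates the reaction is spontaneous as written.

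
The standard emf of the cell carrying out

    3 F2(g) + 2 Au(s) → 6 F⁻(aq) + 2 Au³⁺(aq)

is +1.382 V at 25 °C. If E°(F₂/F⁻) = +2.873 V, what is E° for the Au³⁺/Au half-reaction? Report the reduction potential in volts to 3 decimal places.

In the reaction as written the F₂/F⁻ couple is reduced (cathode) and Au³⁺/Au is oxidized (anode), so E°cell = E°(F₂/F⁻) − E°(Au³⁺/Au).
E°(Au³⁺/Au) = E°(cathode) − E°cell = +2.873 − (+1.382) = +1.491 V.

+1.491 V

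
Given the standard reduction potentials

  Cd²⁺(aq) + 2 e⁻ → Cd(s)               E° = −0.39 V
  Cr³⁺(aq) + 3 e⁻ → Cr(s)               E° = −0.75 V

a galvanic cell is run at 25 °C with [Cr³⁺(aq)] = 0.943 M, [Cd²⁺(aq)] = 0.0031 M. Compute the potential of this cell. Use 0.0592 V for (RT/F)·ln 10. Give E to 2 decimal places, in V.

Cd²⁺/Cd is reduced (cathode, E° = −0.39 V) and Cr³⁺/Cr is oxidized (anode).
E°cell = E°cat − E°an = −0.39 − (−0.75) = +0.36 V; n = 6.
Balancing gives 3 Cd²⁺(aq) + 2 Cr(s) → 3 Cd(s) + 2 Cr³⁺(aq); hence Q = [Cr³⁺(aq)]^2 / [Cd²⁺(aq)]^3 = 2.98×10^7 (log Q = 7.475).
E = E° − (0.0592/n)·log Q = +0.36 − (0.0592/6)(7.475) = +0.29 V.

+0.29 V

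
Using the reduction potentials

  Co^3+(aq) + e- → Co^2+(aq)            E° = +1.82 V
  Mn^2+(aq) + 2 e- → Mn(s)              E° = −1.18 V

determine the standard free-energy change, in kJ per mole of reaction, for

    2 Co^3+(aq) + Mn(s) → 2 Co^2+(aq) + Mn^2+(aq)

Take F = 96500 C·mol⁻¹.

In the reaction as written Co^3+(aq) is reduced, so the Co³⁺/Co²⁺ couple is the cathode and Mn²⁺/Mn is the anode.
E°cell = +1.82 − (−1.18) = +3.00 V; balancing electrons gives n = 2.
ΔG° = −nFE°cell = −(2)(96500)(+3.00) J/mol = −579 kJ/mol.

−579 kJ/mol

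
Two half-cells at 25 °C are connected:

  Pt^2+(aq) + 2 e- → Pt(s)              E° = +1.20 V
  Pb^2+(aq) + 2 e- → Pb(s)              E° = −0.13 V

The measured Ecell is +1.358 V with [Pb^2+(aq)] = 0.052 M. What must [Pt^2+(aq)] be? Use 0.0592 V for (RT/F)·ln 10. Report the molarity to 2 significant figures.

The Pt²⁺/Pt couple has the larger reduction potential, so it is the cathode: E°cell = +1.20 − (−0.13) = +1.33 V and n = 2.
Since E = E° − (0.0592/n)·log Q, log Q = n(E° − E)/0.0592 = −0.946.
For Pt^2+(aq) + Pb(s) → Pt(s) + Pb^2+(aq), the reaction quotient is Q = [Pb^2+(aq)] / [Pt^2+(aq)].
Isolating [Pt^2+(aq)] in Q = 10^{−0.946} yields log [Pt^2+(aq)] = −0.338, i.e. 0.46 M.

0.46 M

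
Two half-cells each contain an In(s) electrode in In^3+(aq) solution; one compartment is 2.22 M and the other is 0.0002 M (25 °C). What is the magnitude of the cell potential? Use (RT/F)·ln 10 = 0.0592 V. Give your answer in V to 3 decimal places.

For a concentration cell E°cell = 0, since both electrodes use the same couple.
The compartment with the higher In^3+(aq) concentration (2.22 M) acts as the cathode; ions are reduced there and produced at the dilute (0.0002 M) anode.
With n = 3, Ecell = −(0.0592/3)·log([dilute]/[conc]) = −(0.0592/3)·log(0.0002/2.22) = +0.080 V.

0.080 V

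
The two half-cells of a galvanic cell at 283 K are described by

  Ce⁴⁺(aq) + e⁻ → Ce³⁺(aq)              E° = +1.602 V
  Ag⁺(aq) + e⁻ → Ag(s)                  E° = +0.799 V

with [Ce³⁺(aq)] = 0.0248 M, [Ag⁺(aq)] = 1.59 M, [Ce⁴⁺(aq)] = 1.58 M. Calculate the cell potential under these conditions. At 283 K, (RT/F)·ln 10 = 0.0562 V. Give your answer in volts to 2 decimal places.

+0.89 V

Since E°(Ce⁴⁺/Ce³⁺) > E°(Ag⁺/Ag), Ce⁴⁺/Ce³⁺ serves as the cathode.
E°cell = +1.602 − (+0.799) = +0.803 V, with n = 1 electron transferred.
For the overall reaction Ce⁴⁺(aq) + Ag(s) → Ce³⁺(aq) + Ag⁺(aq), Q = ([Ce³⁺(aq)]·[Ag⁺(aq)]) / [Ce⁴⁺(aq)] = 0.025, giving log Q = −1.603.
Applying E = E° − (RT ln10/nF)·log Q gives +0.803 − (0.0562/1)(−1.603) = +0.89 V.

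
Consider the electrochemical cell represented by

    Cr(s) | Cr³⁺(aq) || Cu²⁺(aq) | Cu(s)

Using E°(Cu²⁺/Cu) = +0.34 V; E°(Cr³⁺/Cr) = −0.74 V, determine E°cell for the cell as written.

+1.08 V

By convention the left-hand electrode in cell notation is the anode (oxidation) and the right-hand electrode is the cathode (reduction).
E°cell = E°(right) − E°(left) = +0.34 − (−0.74) = +1.08 V.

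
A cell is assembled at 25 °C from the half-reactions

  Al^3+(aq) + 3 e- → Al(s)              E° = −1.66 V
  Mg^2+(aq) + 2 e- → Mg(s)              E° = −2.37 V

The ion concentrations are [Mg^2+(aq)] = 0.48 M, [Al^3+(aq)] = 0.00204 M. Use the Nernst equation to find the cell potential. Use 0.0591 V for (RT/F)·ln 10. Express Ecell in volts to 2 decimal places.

+0.67 V

The Al³⁺/Al couple has the more positive E°, so it is the cathode; Mg²⁺/Mg is the anode.
E°cell = −1.66 − (−2.37) = +0.71 V, with n = 6 electrons transferred.
The balanced reaction is 2 Al^3+(aq) + 3 Mg(s) → 2 Al(s) + 3 Mg^2+(aq), so Q = [Mg^2+(aq)]^3 / [Al^3+(aq)]^2 = 2.66×10^4 and log Q = 4.424.
Applying E = E° − (RT ln10/nF)·log Q gives +0.71 − (0.0591/6)(4.424) = +0.67 V.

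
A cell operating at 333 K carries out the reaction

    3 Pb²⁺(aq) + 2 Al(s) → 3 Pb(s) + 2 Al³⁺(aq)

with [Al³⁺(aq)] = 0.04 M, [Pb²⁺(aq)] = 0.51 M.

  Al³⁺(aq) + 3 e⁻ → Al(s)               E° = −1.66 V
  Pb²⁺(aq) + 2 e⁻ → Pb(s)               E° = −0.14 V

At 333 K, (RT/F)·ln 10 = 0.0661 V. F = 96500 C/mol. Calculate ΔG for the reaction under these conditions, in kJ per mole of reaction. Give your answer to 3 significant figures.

E°cell = −0.14 − (−1.66) = +1.52 V; the balanced reaction transfers n = 6 electrons.
Q = [Al³⁺(aq)]^2 / [Pb²⁺(aq)]^3 = 0.0121, so log Q = −1.919 and E = +1.52 − (0.0661/6)(−1.919) = +1.5411 V.
ΔG = −nFE = −(6)(96500)(+1.5411) J/mol = −892 kJ/mol.

−892 kJ/mol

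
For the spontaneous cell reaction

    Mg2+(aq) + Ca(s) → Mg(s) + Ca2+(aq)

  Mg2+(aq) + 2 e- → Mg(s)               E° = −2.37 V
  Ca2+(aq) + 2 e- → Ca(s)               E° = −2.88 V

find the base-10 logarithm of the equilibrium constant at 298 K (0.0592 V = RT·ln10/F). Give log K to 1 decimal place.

The Mg²⁺/Mg couple is reduced (cathode); E°cell = −2.37 − (−2.88) = +0.51 V with n = 2.
At equilibrium E = 0, so log K = nE°cell / 0.0592 = (2)(+0.51) / 0.0592 = 17.2.

log K = 17.2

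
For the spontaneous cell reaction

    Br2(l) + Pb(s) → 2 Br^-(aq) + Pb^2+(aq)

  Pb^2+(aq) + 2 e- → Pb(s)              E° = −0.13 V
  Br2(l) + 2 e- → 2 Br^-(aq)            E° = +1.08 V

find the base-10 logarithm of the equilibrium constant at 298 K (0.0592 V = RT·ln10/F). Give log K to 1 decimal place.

The Br₂/Br⁻ couple is reduced (cathode); E°cell = +1.08 − (−0.13) = +1.21 V with n = 2.
At equilibrium E = 0, so log K = nE°cell / 0.0592 = (2)(+1.21) / 0.0592 = 40.9.

log K = 40.9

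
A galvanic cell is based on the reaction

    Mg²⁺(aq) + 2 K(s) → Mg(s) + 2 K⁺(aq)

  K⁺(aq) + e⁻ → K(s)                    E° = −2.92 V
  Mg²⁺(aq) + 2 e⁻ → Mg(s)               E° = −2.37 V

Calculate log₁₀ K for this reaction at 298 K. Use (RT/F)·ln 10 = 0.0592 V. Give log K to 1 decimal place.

The Mg²⁺/Mg couple is reduced (cathode); E°cell = −2.37 − (−2.92) = +0.55 V with n = 2.
At equilibrium E = 0, so log K = nE°cell / 0.0592 = (2)(+0.55) / 0.0592 = 18.6.

log K = 18.6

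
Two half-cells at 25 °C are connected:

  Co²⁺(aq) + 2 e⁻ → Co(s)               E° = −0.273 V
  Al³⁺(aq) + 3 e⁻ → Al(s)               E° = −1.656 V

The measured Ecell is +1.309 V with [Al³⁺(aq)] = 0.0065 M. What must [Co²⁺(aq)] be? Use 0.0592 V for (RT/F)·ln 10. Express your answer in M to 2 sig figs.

0.00011 M

The Co²⁺/Co couple has the larger reduction potential, so it is the cathode: E°cell = −0.273 − (−1.656) = +1.383 V and n = 6.
From the Nernst equation, log Q = n(E° − E)/0.0592 = 6·(+1.383 − (+1.309))/0.0592 = 7.500.
Balancing electrons gives 3 Co²⁺(aq) + 2 Al(s) → 3 Co(s) + 2 Al³⁺(aq); thus Q = [Al³⁺(aq)]^2 / [Co²⁺(aq)]^3.
Solving for the unknown gives log [Co²⁺(aq)] = −3.958, so [Co²⁺(aq)] ≈ 0.00011 M.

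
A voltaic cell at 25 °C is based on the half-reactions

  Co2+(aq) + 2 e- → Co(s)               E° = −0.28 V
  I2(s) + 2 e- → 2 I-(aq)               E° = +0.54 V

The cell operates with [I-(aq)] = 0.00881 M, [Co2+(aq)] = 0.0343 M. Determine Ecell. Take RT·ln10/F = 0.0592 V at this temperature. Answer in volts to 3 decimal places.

Since E°(I₂/I⁻) > E°(Co²⁺/Co), I₂/I⁻ serves as the cathode.
The standard potential is +0.54 − (−0.28) = +0.82 V and the balanced reaction transfers n = 2 electrons.
The balanced reaction is I2(s) + Co(s) → 2 I-(aq) + Co2+(aq), so Q = [I-(aq)]^2·[Co2+(aq)] = 2.66×10^−6 and log Q = −5.575.
E = E° − (0.0592/n)·log Q = +0.82 − (0.0592/2)(−5.575) = +0.985 V.

+0.985 V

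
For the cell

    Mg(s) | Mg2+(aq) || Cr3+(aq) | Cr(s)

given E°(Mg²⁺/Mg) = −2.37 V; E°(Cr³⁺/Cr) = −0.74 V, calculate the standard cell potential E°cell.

+1.63 V

By convention the left-hand electrode in cell notation is the anode (oxidation) and the right-hand electrode is the cathode (reduction).
E°cell = E°(right) − E°(left) = −0.74 − (−2.37) = +1.63 V.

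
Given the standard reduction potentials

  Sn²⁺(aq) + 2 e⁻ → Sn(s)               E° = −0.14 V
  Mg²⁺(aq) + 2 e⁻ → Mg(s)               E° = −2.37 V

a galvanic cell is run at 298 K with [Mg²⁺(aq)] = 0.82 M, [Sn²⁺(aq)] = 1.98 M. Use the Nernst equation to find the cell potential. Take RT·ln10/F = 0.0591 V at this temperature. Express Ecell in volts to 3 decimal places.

+2.241 V

Since E°(Sn²⁺/Sn) > E°(Mg²⁺/Mg), Sn²⁺/Sn serves as the cathode.
The standard potential is −0.14 − (−2.37) = +2.23 V and the balanced reaction transfers n = 2 electrons.
Balancing gives Sn²⁺(aq) + Mg(s) → Sn(s) + Mg²⁺(aq); hence Q = [Mg²⁺(aq)] / [Sn²⁺(aq)] = 0.414 (log Q = −0.383).
E = E° − (0.0591/n)·log Q = +2.23 − (0.0591/2)(−0.383) = +2.241 V.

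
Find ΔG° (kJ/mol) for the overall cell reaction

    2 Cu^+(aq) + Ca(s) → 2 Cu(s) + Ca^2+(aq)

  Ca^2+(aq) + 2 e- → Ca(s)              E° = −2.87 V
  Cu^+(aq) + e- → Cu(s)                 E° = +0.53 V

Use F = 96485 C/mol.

−656 kJ/mol

In the reaction as written Cu^+(aq) is reduced, so the Cu⁺/Cu couple is the cathode and Ca²⁺/Ca is the anode.
E°cell = +0.53 − (−2.87) = +3.40 V; balancing electrons gives n = 2.
ΔG° = −nFE°cell = −(2)(96485)(+3.40) J/mol = −656 kJ/mol.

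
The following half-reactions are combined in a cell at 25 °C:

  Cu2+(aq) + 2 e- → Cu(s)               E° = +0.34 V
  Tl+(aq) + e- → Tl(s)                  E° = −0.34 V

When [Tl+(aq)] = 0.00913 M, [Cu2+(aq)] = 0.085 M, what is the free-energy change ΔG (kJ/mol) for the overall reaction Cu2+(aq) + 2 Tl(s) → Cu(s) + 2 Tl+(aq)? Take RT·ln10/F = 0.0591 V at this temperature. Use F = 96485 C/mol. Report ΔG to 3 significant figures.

With Cu²⁺/Cu reduced at the cathode, E°cell = +0.34 − (−0.34) = +0.68 V and n = 2.
Here Q = [Tl+(aq)]^2 / [Cu2+(aq)] = 0.000981 (log Q = −3.008), giving E = +0.68 − (0.0591/2)·(−3.008) = +0.7689 V.
ΔG = −nFE = −(2)(96485)(+0.7689) J/mol = −148 kJ/mol.

−148 kJ/mol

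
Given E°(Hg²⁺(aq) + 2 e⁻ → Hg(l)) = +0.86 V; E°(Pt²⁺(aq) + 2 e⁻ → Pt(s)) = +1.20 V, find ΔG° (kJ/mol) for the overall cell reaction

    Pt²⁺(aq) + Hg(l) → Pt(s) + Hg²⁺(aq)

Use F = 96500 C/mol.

In the reaction as written Pt²⁺(aq) is reduced, so the Pt²⁺/Pt couple is the cathode and Hg²⁺/Hg is the anode.
E°cell = +1.20 − (+0.86) = +0.34 V; balancing electrons gives n = 2.
ΔG° = −nFE°cell = −(2)(96500)(+0.34) J/mol = −65.6 kJ/mol.

−65.6 kJ/mol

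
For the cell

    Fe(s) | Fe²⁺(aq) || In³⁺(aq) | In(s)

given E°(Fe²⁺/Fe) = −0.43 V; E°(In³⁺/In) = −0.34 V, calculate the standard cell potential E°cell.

By convention the left-hand electrode in cell notation is the anode (oxidation) and the right-hand electrode is the cathode (reduction).
E°cell = E°(right) − E°(left) = −0.34 − (−0.43) = +0.09 V.

+0.09 V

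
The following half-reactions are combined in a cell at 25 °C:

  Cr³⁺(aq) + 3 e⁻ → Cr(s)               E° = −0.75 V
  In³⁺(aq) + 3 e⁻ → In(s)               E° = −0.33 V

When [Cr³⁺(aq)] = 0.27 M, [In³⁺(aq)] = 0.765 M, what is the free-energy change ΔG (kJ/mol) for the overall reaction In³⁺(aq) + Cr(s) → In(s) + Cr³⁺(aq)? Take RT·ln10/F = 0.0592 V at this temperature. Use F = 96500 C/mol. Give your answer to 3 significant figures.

−124 kJ/mol

E°cell = −0.33 − (−0.75) = +0.42 V; the balanced reaction transfers n = 3 electrons.
The reaction quotient is [Cr³⁺(aq)] / [In³⁺(aq)] = 0.353; by Nernst, E = +0.42 − (0.0592/3)(−0.452) = +0.4289 V.
ΔG = −nFE = −(3)(96500)(+0.4289) J/mol = −124 kJ/mol.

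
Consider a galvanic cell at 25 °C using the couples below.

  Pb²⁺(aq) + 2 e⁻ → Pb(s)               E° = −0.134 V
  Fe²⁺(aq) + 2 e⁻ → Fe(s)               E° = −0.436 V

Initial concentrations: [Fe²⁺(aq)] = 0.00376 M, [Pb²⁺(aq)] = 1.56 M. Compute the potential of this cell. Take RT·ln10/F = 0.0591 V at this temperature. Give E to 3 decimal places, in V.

+0.379 V

The Pb²⁺/Pb couple has the more positive E°, so it is the cathode; Fe²⁺/Fe is the anode.
The standard potential is −0.134 − (−0.436) = +0.302 V and the balanced reaction transfers n = 2 electrons.
For the overall reaction Pb²⁺(aq) + Fe(s) → Pb(s) + Fe²⁺(aq), Q = [Fe²⁺(aq)] / [Pb²⁺(aq)] = 0.00241, giving log Q = −2.618.
By the Nernst equation, E = +0.302 − (0.0591/2)·(−2.618) = +0.379 V.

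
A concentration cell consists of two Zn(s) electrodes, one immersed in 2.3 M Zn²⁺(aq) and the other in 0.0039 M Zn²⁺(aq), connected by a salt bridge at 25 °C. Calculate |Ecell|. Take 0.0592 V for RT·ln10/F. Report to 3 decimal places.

For a concentration cell E°cell = 0, since both electrodes use the same couple.
The compartment with the higher Zn²⁺(aq) concentration (2.3 M) acts as the cathode; ions are reduced there and produced at the dilute (0.0039 M) anode.
With n = 2, Ecell = −(0.0592/2)·log([dilute]/[conc]) = −(0.0592/2)·log(0.0039/2.3) = +0.082 V.

0.082 V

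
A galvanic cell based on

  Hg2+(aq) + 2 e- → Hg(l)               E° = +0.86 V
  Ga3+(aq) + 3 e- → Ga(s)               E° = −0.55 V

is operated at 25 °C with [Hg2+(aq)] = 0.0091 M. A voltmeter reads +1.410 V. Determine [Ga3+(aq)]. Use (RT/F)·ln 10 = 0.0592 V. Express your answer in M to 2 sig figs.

With Hg²⁺/Hg at the cathode and Ga³⁺/Ga at the anode, E°cell = +0.86 − (−0.55) = +1.41 V (n = 6).
Since E = E° − (0.0592/n)·log Q, log Q = n(E° − E)/0.0592 = 0.000.
Balancing electrons gives 3 Hg2+(aq) + 2 Ga(s) → 3 Hg(l) + 2 Ga3+(aq); thus Q = [Ga3+(aq)]^2 / [Hg2+(aq)]^3.
Solving for the unknown gives log [Ga3+(aq)] = −3.061, so [Ga3+(aq)] ≈ 0.00087 M.

0.00087 M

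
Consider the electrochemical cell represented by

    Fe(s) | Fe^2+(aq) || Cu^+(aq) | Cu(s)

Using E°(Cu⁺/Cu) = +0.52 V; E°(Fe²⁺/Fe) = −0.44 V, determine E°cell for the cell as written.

+0.96 V

By convention the left-hand electrode in cell notation is the anode (oxidation) and the right-hand electrode is the cathode (reduction).
E°cell = E°(right) − E°(left) = +0.52 − (−0.44) = +0.96 V.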